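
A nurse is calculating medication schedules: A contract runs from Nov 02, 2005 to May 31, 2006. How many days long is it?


Start date: 2005-11-02
End date: 2006-05-31
Nov 2005: +29 days
Dec 2005: +31 days
Jan 2006: +31 days
... (4 more months)
Total: 210 days

210


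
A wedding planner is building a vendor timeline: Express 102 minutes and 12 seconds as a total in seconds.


Minutes: 102
Seconds: 12
Convert minutes to seconds: 102 x 60 = 6120
Add remaining seconds: 6120 + 12 = 6132

6132


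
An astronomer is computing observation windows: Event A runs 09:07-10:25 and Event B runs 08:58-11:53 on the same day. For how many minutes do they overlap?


Interval A: [547, 625] minutes from midnight
Interval B: [538, 713] minutes from midnight
Overlap start = max(547, 538) = 547
Overlap end = min(625, 713) = 625
Overlap = 625 - 547 = 78 minutes

78


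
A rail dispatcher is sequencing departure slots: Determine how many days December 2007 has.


Month: December
Year: 2007
December is a 31-day month
Total: 31 days

31


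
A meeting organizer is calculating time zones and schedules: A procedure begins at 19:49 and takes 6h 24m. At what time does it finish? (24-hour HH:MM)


Start time: 19:49
Adding: 6 hours 24 minutes
Minutes: 49 + 24 = 73
Minute overflow: 73 >= 60, so carry 1 hour, minutes = 13
Hours: 19 + 6 + 1 = 26
Hour wraparound: 26 mod 24 = 2
Result: 02:13

02:13


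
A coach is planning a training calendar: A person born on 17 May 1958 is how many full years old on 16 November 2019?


Birth: 1958-05-17
Reference: 2019-11-16
Year difference: 2019 - 1958 = 61
Has birthday (05-17) occurred by 11-16? Yes
Age in full years: 61

61


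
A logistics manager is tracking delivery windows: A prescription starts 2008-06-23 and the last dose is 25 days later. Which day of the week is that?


Start: 2008-06-23 (Monday)
Step 1 - find target date: add 25 days
  2008-06-23 + 25 days = 2008-07-18
Step 2 - day of week:
  25 mod 7 = 4
  Monday + 4 days -> Friday
Result: Friday (2008-07-18)

Friday


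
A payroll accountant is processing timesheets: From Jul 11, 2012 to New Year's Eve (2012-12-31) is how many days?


Start: July 11, 2012
End: December 31, 2012
Days left in July: 20
August: 31
September: 30
October: 31
November: 30
... plus remaining months
Sum of remaining months: 153
Total: 20 + 153 = 173

173


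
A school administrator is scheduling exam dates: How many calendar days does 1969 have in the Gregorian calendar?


Year: 1969
Check leap year rules:
Divisible by 4? No
1969 is not a leap year
Days: 365

365


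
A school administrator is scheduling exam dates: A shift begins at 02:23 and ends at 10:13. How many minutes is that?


Start time: 02:23 = 143 minutes from midnight
End time: 10:13 = 613 minutes from midnight
Difference: 613 - 143 = 470 minutes
That is 7 hours and 50 minutes

470


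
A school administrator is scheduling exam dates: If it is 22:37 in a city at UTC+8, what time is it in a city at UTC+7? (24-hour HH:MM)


Local time: 22:37 at UTC+8 (offset 8h)
Target zone: UTC+7 (offset 7h)
Difference: 7 - (8) = -1 hours
Calculation: 22 + (-1) = 21
Result: 21:37

21:37


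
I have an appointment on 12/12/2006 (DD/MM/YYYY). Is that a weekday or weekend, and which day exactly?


Date: 2006-12-12
January 1, 2006 is a Sunday
Day of year: 346
Offset from Jan 1: 345 days
345 mod 7 = 2
Result: Tuesday

Tuesday


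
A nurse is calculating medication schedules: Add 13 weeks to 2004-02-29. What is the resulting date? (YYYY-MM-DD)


Start: 2004-02-29
Weeks to add: 13
Convert to days: 13 x 7 = 91 days
Add 91 days to 2004-02-29
Result: 2004-05-30

2004-05-30


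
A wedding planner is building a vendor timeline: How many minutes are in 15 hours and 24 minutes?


Hours: 15
Minutes: 24
Convert hours to minutes: 15 x 60 = 900
Add remaining minutes: 900 + 24 = 924

924


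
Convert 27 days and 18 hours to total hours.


Days: 27
Extra hours: 18
Hours per day: 24
Days to hours: 27 x 24 = 648
Total: 648 + 18 = 666

666


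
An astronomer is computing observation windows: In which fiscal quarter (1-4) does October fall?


Month: October (month 10)
Q1: January-March (months 1-3)
Q2: April-June (months 4-6)
Q3: July-September (months 7-9)
Q4: October-December (months 10-12)
Month 10 falls in Q4

4


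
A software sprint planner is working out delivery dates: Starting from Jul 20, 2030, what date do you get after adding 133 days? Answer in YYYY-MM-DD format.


Start: 2030-07-20
Adding 133 days
Days remaining in July: 11
After July: 122 days still to add
August 2030: 31 days, 91 remaining
September 2030: 30 days, 61 remaining
October 2030: 31 days, 30 remaining
November 2030 has 30 days, need 30
Result: 2030-11-30

2030-11-30


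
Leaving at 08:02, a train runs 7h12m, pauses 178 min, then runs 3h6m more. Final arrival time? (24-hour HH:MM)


Depart: 08:02
Leg 1: +432 min -> 15:14
Layover: +178 min -> 18:12
Leg 2: +186 min -> 21:18
Total travel: 796 minutes = 13h 16m
Arrival: 21:18

21:18


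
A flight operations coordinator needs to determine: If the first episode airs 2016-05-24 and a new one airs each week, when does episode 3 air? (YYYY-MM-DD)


First occurrence: 2016-05-24 (occurrence 1)
Each occurrence is 7 days after the previous.
Occurrence 3 is 2 weeks after the first.
2 weeks = 14 days
2016-05-24 + 14 days = 2016-06-07

2016-06-07


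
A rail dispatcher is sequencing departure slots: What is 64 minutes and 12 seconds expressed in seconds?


Minutes: 64
Extra seconds: 12
Seconds per minute: 60
Minutes to seconds: 64 x 60 = 3840
Total: 3840 + 12 = 3852

3852


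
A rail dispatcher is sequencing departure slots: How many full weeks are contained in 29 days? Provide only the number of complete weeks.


Total days: 29
Days per week: 7
Division: 29 / 7 = 4 remainder 1
Complete weeks: 4
Remaining days: 1

4


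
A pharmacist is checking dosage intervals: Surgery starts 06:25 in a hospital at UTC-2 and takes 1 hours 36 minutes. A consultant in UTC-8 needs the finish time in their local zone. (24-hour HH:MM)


Start: 06:25 in UTC-2
Step 1 - add duration:
  minutes: 25 + 36 = 61 (carry 1h)
  hours: 6 + 1 + 1 = 8
  end in UTC-2: 08:01
Step 2 - convert UTC-2 -> UTC-8:
  offset difference: -8 - (-2) = -6 hours
  8 + (-6) = 2 -> mod 24 = 2
Result: 02:01 in UTC-8

02:01


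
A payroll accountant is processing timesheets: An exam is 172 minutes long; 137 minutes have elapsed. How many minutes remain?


Total budget: 172 minutes
Time used: 137 minutes
Remaining: 172 - 137 = 35 minutes
Percent used: 79.7%
Percent remaining: 20.3%

35


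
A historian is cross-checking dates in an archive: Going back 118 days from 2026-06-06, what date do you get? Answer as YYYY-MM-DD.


Start: 2026-06-06
Subtracting 118 days
Days already passed in June: 6
After going back through June: 112 more days to subtract
May 2026: 31 days, 81 remaining
April 2026: 30 days, 51 remaining
March 2026: 31 days, 20 remaining
February 2026 has 28 days, need 20
Result: 2026-02-08

2026-02-08


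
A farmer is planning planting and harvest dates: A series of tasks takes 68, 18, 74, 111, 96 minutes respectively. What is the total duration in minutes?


Durations: 68, 18, 74, 111, 96
Running sum: 68
+ 18 = 86
+ 74 = 160
+ 111 = 271
+ 96 = 367
Total duration: 367 minutes
That is 6 hours and 7 minutes

367


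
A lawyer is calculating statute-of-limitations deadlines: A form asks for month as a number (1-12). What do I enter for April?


Calendar month order:
3. March
4. April <--
5. May
April is month number 4

4


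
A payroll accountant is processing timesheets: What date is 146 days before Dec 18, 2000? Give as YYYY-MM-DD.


Start: 2000-12-18
Subtracting 146 days
Days already passed in December: 18
After going back through December: 128 more days to subtract
November 2000: 30 days, 98 remaining
October 2000: 31 days, 67 remaining
September 2000: 30 days, 37 remaining
August 2000: 31 days, 6 remaining
Result: 2000-07-25

2000-07-25


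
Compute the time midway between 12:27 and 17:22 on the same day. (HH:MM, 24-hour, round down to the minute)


Start time: 12:27 = 747 minutes from midnight
End time: 17:22 = 1042 minutes from midnight
Sum: 747 + 1042 = 1789
Midpoint: 1789 / 2 = 894 minutes
Convert: 894 / 60 = 14 hours, 54 minutes
Result: 14:54

14:54


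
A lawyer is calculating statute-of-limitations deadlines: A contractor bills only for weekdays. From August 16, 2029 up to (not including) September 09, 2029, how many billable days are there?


Start: 2029-08-16 (Thursday)
End (exclusive): 2029-09-09 (Sunday)
Total calendar days: 24
Full weeks: 24 // 7 = 3 -> 15 weekdays
Remaining 3 days starting on Thursday:
  Thu(w), Fri(w), Sat(-) -> 2 weekdays
Total business days: 15 + 2 = 17

17


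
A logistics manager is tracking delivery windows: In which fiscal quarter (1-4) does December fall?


Month: December (month 12)
Q1: January-March (months 1-3)
Q2: April-June (months 4-6)
Q3: July-September (months 7-9)
Q4: October-December (months 10-12)
Month 12 falls in Q4

4


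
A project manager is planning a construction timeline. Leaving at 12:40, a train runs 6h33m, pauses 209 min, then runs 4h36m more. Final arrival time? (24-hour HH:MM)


Depart: 12:40
Leg 1: +393 min -> 19:13
Layover: +209 min -> 22:42
Leg 2: +276 min -> 03:18
Total travel: 878 minutes = 14h 38m
Arrival: 03:18

03:18


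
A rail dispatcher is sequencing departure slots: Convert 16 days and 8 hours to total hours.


Days: 16
Extra hours: 8
Hours per day: 24
Days to hours: 16 x 24 = 384
Total: 384 + 8 = 392

392


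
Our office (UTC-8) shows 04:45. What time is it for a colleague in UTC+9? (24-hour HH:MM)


Local time: 04:45 at UTC-8 (offset -8h)
Target zone: UTC+9 (offset 9h)
Difference: 9 - (-8) = 17 hours
Calculation: 4 + (17) = 21
Result: 21:45

21:45


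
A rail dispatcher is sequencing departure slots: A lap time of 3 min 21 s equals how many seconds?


Minutes: 3
Seconds: 21
Convert minutes to seconds: 3 x 60 = 180
Add remaining seconds: 180 + 21 = 201

201


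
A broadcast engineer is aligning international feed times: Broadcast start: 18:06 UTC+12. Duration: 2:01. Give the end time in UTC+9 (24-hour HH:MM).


Start: 18:06 in UTC+12
Step 1 - add duration:
  minutes: 6 + 1 = 7
  hours: 18 + 2 + 0 = 20
  end in UTC+12: 20:07
Step 2 - convert UTC+12 -> UTC+9:
  offset difference: 9 - (12) = -3 hours
  20 + (-3) = 17 -> mod 24 = 17
Result: 17:07 in UTC+9

17:07


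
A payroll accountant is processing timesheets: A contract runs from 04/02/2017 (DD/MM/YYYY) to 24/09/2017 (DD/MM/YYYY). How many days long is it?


Start date: 2017-02-04
End date: 2017-09-24
Feb 2017: +25 days
Mar 2017: +31 days
Apr 2017: +30 days
... (5 more months)
Total: 232 days

232


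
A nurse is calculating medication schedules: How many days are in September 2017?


Month: September
Year: 2017
September is a 30-day month
Total: 30 days

30


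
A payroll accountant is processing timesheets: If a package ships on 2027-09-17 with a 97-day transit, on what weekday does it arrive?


Start: 2027-09-17 (Friday)
Step 1 - find target date: add 97 days
  2027-09-17 + 97 days = 2027-12-23
Step 2 - day of week:
  97 mod 7 = 6
  Friday + 6 days -> Thursday
Result: Thursday (2027-12-23)

Thursday


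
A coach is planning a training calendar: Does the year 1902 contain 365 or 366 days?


Year: 1902
Check leap year rules:
Divisible by 4? No
1902 is not a leap year
Days: 365

365


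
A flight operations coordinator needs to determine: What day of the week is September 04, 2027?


Date: 2027-09-04
January 1, 2027 is a Friday
Day of year: 247
Offset from Jan 1: 246 days
246 mod 7 = 1
Result: Saturday

Saturday


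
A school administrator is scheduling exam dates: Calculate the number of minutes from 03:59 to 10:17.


Start time: 03:59 = 239 minutes from midnight
End time: 10:17 = 617 minutes from midnight
Difference: 617 - 239 = 378 minutes
That is 6 hours and 18 minutes

378


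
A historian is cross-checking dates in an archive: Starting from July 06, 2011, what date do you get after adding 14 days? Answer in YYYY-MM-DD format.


Start: 2011-07-06
Adding 14 days
Days remaining in July: 25
Result: 2011-07-20

2011-07-20


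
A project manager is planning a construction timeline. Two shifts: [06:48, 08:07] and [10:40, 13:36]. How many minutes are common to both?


Interval A: [408, 487] minutes from midnight
Interval B: [640, 816] minutes from midnight
Overlap start = max(408, 640) = 640
Overlap end = min(487, 816) = 487
End <= start, so the intervals do not overlap: 0 minutes

0


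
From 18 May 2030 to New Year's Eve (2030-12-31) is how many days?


Start: May 18, 2030
End: December 31, 2030
Days left in May: 13
June: 30
July: 31
August: 31
September: 30
... plus remaining months
Sum of remaining months: 214
Total: 13 + 214 = 227

227


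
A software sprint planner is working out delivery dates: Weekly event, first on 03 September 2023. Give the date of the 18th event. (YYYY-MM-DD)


First occurrence: 2023-09-03 (occurrence 1)
Each occurrence is 7 days after the previous.
Occurrence 18 is 17 weeks after the first.
17 weeks = 119 days
2023-09-03 + 119 days = 2023-12-31

2023-12-31


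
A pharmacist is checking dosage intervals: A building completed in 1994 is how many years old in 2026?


Birth year: 1994
Current year: 2026
Age = current year - birth year
Age = 2026 - 1994 = 32

32


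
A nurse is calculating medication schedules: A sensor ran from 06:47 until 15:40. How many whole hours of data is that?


Start: 06:47
End: 15:40
Hour difference: 15 - 6 = 9 hours
Minute difference: 40 - 47 = -7 minutes
Total minutes: 533
Complete hours: 533 / 60 = 8 (remainder 53)

8


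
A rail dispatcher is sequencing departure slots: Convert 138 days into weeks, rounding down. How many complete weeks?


Total days: 138
Days per week: 7
Division: 138 / 7 = 19 remainder 5
Complete weeks: 19
Remaining days: 5

19


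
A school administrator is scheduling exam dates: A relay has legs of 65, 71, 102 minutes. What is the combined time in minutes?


Durations: 65, 71, 102
Running sum: 65
+ 71 = 136
+ 102 = 238
Total duration: 238 minutes
That is 3 hours and 58 minutes

238


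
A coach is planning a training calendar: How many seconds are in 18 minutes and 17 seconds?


Minutes: 18
Extra seconds: 17
Seconds per minute: 60
Minutes to seconds: 18 x 60 = 1080
Total: 1080 + 17 = 1097

1097


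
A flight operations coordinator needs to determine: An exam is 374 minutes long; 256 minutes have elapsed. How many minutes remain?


Total budget: 374 minutes
Time used: 256 minutes
Remaining: 374 - 256 = 118 minutes
Percent used: 68.4%
Percent remaining: 31.6%

118


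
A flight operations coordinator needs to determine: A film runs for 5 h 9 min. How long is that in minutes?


Hours: 5
Minutes: 9
Convert hours to minutes: 5 x 60 = 300
Add remaining minutes: 300 + 9 = 309

309


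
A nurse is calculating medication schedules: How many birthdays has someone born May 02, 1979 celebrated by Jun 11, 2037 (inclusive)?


Birth: 1979-05-02
Reference: 2037-06-11
Year difference: 2037 - 1979 = 58
Has birthday (05-02) occurred by 06-11? Yes
Age in full years: 58

58


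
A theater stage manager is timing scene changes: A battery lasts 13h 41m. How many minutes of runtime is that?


Hours: 13
Extra minutes: 41
Minutes per hour: 60
Hours to minutes: 13 x 60 = 780
Total: 780 + 41 = 821

821


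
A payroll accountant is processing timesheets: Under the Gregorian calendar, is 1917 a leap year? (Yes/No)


Year: 1917
Divisible by 4? 1917 / 4 = 479.25 -> No
Not divisible by 4, so NOT a leap year

No


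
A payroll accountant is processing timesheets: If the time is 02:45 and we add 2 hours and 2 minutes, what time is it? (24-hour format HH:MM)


Start time: 02:45
Adding: 2 hours 2 minutes
Minutes: 45 + 2 = 47
Hours: 2 + 2 + 0 = 4
Result: 04:47

04:47


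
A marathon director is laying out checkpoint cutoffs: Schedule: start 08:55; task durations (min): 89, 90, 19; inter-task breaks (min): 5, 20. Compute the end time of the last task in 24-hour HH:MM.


Start: 08:55 = 535 min from midnight
  after task 1 (89 min): 10:24
  after break (5 min): 10:29
  after task 2 (90 min): 11:59
  after break (20 min): 12:19
  after task 3 (19 min): 12:38
Total elapsed: 223 minutes
End time: 12:38

12:38


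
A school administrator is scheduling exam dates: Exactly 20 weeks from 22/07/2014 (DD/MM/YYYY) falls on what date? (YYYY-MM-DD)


Start: 2014-07-22
Weeks to add: 20
Convert to days: 20 x 7 = 140 days
Add 140 days to 2014-07-22
Result: 2014-12-09

2014-12-09


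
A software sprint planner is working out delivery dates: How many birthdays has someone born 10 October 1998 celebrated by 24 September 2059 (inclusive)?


Birth: 1998-10-10
Reference: 2059-09-24
Year difference: 2059 - 1998 = 61
Has birthday (10-10) occurred by 09-24? No
Birthday not yet reached this year -> subtract 1
Age in full years: 60

60


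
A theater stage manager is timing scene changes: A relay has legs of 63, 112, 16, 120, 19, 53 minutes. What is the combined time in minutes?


Durations: 63, 112, 16, 120, 19, 53
Running sum: 63
+ 112 = 175
+ 16 = 191
+ 120 = 311
+ 19 = 330
+ 53 = 383
Total duration: 383 minutes
That is 6 hours and 23 minutes

383


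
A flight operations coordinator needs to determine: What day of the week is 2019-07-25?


Date: 2019-07-25
January 1, 2019 is a Tuesday
Day of year: 206
Offset from Jan 1: 205 days
205 mod 7 = 2
Result: Thursday

Thursday


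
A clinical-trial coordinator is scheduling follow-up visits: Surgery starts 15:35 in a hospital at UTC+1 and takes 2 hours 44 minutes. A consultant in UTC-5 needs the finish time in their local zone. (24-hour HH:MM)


Start: 15:35 in UTC+1
Step 1 - add duration:
  minutes: 35 + 44 = 79 (carry 1h)
  hours: 15 + 2 + 1 = 18
  end in UTC+1: 18:19
Step 2 - convert UTC+1 -> UTC-5:
  offset difference: -5 - (1) = -6 hours
  18 + (-6) = 12 -> mod 24 = 12
Result: 12:19 in UTC-5

12:19


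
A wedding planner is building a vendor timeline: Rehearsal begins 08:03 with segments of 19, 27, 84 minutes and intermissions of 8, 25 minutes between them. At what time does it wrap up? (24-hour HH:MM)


Start: 08:03 = 483 min from midnight
  after task 1 (19 min): 08:22
  after break (8 min): 08:30
  after task 2 (27 min): 08:57
  after break (25 min): 09:22
  after task 3 (84 min): 10:46
Total elapsed: 163 minutes
End time: 10:46

10:46


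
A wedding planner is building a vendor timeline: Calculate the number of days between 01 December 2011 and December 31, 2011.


Start: December 01, 2011
End: December 31, 2011
Days left in December: 30
Total: 30 days

30


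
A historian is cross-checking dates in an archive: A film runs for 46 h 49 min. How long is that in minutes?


Hours: 46
Minutes: 49
Convert hours to minutes: 46 x 60 = 2760
Add remaining minutes: 2760 + 49 = 2809

2809


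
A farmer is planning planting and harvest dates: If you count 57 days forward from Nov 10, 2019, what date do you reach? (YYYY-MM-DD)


Start: 2019-11-10
Adding 57 days
Days remaining in November: 20
After November: 37 days still to add
December 2019: 31 days, 6 remaining
January 2020 has 31 days, need 6
Result: 2020-01-06

2020-01-06


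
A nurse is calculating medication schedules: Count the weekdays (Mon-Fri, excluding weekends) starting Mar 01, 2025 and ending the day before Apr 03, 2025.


Start: 2025-03-01 (Saturday)
End (exclusive): 2025-04-03 (Thursday)
Total calendar days: 33
Full weeks: 33 // 7 = 4 -> 20 weekdays
Remaining 5 days starting on Saturday:
  Sat(-), Sun(-), Mon(w), Tue(w), Wed(w) -> 3 weekdays
Total business days: 20 + 3 = 23

23


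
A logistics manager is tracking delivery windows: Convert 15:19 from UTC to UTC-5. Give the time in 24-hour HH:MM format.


Local time: 15:19 at UTC (offset 0h)
Target zone: UTC-5 (offset -5h)
Difference: -5 - (0) = -5 hours
Calculation: 15 + (-5) = 10
Result: 10:19

10:19


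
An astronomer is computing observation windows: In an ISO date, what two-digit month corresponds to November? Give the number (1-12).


Calendar month order:
10. October
11. November <--
12. December
November is month number 11

11


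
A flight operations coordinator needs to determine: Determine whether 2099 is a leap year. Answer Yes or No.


Year: 2099
Divisible by 4? 2099 / 4 = 524.75 -> No
Not divisible by 4, so NOT a leap year

No


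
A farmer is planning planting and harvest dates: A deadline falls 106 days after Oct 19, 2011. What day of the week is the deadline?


Start: 2011-10-19 (Wednesday)
Step 1 - find target date: add 106 days
  2011-10-19 + 106 days = 2012-02-02
Step 2 - day of week:
  106 mod 7 = 1
  Wednesday + 1 days -> Thursday
Result: Thursday (2012-02-02)

Thursday


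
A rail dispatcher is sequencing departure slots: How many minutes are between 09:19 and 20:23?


Start time: 09:19 = 559 minutes from midnight
End time: 20:23 = 1223 minutes from midnight
Difference: 1223 - 559 = 664 minutes
That is 11 hours and 4 minutes

664


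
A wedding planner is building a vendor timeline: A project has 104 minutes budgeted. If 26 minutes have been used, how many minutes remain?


Total budget: 104 minutes
Time used: 26 minutes
Remaining: 104 - 26 = 78 minutes
Percent used: 25.0%
Percent remaining: 75.0%

78


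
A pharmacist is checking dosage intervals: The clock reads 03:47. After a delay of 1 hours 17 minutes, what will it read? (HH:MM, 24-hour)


Start time: 03:47
Adding: 1 hours 17 minutes
Minutes: 47 + 17 = 64
Minute overflow: 64 >= 60, so carry 1 hour, minutes = 4
Hours: 3 + 1 + 1 = 5
Result: 05:04

05:04


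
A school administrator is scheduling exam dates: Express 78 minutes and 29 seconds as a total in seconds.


Minutes: 78
Seconds: 29
Convert minutes to seconds: 78 x 60 = 4680
Add remaining seconds: 4680 + 29 = 4709

4709


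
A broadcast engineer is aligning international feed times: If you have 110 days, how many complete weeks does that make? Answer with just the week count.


Total days: 110
Days per week: 7
Division: 110 / 7 = 15 remainder 5
Complete weeks: 15
Remaining days: 5

15


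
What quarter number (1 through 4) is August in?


Month: August (month 8)
Q1: January-March (months 1-3)
Q2: April-June (months 4-6)
Q3: July-September (months 7-9)
Q4: October-December (months 10-12)
Month 8 falls in Q3

3


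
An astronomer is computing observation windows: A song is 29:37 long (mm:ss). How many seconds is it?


Minutes: 29
Extra seconds: 37
Seconds per minute: 60
Minutes to seconds: 29 x 60 = 1740
Total: 1740 + 37 = 1777

1777


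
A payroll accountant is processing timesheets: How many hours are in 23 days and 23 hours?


Days: 23
Extra hours: 23
Hours per day: 24
Days to hours: 23 x 24 = 552
Total: 552 + 23 = 575

575


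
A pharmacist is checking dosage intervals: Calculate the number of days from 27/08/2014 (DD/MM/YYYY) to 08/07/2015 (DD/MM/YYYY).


Start date: 2014-08-27
End date: 2015-07-08
Aug 2014: +5 days
Sep 2014: +30 days
Oct 2014: +31 days
... (9 more months)
Total: 315 days

315


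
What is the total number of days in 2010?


Year: 2010
Check leap year rules:
Divisible by 4? No
2010 is not a leap year
Days: 365

365


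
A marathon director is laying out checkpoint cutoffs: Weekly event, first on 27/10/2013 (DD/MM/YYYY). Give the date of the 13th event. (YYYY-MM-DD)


First occurrence: 2013-10-27 (occurrence 1)
Each occurrence is 7 days after the previous.
Occurrence 13 is 12 weeks after the first.
12 weeks = 84 days
2013-10-27 + 84 days = 2014-01-19

2014-01-19


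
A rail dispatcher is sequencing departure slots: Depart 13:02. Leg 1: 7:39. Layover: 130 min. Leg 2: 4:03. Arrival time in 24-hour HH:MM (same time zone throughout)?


Depart: 13:02
Leg 1: +459 min -> 20:41
Layover: +130 min -> 22:51
Leg 2: +243 min -> 02:54
Total travel: 832 minutes = 13h 52m
Arrival: 02:54

02:54


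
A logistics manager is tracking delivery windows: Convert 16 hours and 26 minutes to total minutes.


Hours: 16
Extra minutes: 26
Minutes per hour: 60
Hours to minutes: 16 x 60 = 960
Total: 960 + 26 = 986

986


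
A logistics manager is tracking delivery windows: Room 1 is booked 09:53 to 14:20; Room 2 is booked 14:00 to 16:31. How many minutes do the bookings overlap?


Interval A: [593, 860] minutes from midnight
Interval B: [840, 991] minutes from midnight
Overlap start = max(593, 840) = 840
Overlap end = min(860, 991) = 860
Overlap = 860 - 840 = 20 minutes

20


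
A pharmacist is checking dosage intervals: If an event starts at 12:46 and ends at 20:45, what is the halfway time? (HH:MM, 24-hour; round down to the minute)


Start time: 12:46 = 766 minutes from midnight
End time: 20:45 = 1245 minutes from midnight
Sum: 766 + 1245 = 2011
Midpoint: 2011 / 2 = 1005 minutes
Convert: 1005 / 60 = 16 hours, 45 minutes
Result: 16:45

16:45


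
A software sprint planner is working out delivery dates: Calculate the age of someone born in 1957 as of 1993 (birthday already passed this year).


Birth year: 1957
Current year: 1993
Age = current year - birth year
Age = 1993 - 1957 = 36

36


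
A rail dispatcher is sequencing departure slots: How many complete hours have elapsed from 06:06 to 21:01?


Start: 06:06
End: 21:01
Hour difference: 21 - 6 = 15 hours
Minute difference: 1 - 6 = -5 minutes
Total minutes: 895
Complete hours: 895 / 60 = 14 (remainder 55)

14


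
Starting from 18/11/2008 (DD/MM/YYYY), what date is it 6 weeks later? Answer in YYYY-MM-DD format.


Start: 2008-11-18
Weeks to add: 6
Convert to days: 6 x 7 = 42 days
Add 42 days to 2008-11-18
Result: 2008-12-30

2008-12-30


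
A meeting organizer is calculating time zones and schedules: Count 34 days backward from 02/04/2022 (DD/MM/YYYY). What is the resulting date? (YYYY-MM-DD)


Start: 2022-04-02
Subtracting 34 days
Days already passed in April: 2
After going back through April: 32 more days to subtract
March 2022: 31 days, 1 remaining
February 2022 has 28 days, need 1
Result: 2022-02-27

2022-02-27


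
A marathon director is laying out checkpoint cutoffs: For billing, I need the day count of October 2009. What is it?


Month: October
Year: 2009
October is a 31-day month
Total: 31 days

31


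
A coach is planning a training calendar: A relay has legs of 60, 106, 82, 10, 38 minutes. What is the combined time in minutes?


Durations: 60, 106, 82, 10, 38
Running sum: 60
+ 106 = 166
+ 82 = 248
+ 10 = 258
+ 38 = 296
Total duration: 296 minutes
That is 4 hours and 56 minutes

296


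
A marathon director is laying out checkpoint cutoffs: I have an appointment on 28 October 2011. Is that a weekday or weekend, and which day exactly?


Date: 2011-10-28
January 1, 2011 is a Saturday
Day of year: 301
Offset from Jan 1: 300 days
300 mod 7 = 6
Result: Friday

Friday


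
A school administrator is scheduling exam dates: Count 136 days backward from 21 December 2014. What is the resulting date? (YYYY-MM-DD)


Start: 2014-12-21
Subtracting 136 days
Days already passed in December: 21
After going back through December: 115 more days to subtract
November 2014: 30 days, 85 remaining
October 2014: 31 days, 54 remaining
September 2014: 30 days, 24 remaining
August 2014 has 31 days, need 24
Result: 2014-08-07

2014-08-07


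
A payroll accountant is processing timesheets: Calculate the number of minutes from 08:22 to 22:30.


Start time: 08:22 = 502 minutes from midnight
End time: 22:30 = 1350 minutes from midnight
Difference: 1350 - 502 = 848 minutes
That is 14 hours and 8 minutes

848


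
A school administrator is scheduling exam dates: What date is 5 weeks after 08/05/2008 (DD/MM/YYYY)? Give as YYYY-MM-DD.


Start: 2008-05-08
Weeks to add: 5
Convert to days: 5 x 7 = 35 days
Add 35 days to 2008-05-08
Result: 2008-06-12

2008-06-12


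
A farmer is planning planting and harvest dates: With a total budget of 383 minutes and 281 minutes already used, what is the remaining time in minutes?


Total budget: 383 minutes
Time used: 281 minutes
Remaining: 383 - 281 = 102 minutes
Percent used: 73.4%
Percent remaining: 26.6%

102


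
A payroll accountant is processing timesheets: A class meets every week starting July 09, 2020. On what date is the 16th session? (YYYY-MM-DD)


First occurrence: 2020-07-09 (occurrence 1)
Each occurrence is 7 days after the previous.
Occurrence 16 is 15 weeks after the first.
15 weeks = 105 days
2020-07-09 + 105 days = 2020-10-22

2020-10-22


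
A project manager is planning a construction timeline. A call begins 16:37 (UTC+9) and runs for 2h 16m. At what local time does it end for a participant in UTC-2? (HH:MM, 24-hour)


Start: 16:37 in UTC+9
Step 1 - add duration:
  minutes: 37 + 16 = 53
  hours: 16 + 2 + 0 = 18
  end in UTC+9: 18:53
Step 2 - convert UTC+9 -> UTC-2:
  offset difference: -2 - (9) = -11 hours
  18 + (-11) = 7 -> mod 24 = 7
Result: 07:53 in UTC-2

07:53


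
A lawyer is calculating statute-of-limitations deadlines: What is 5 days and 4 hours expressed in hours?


Days: 5
Extra hours: 4
Hours per day: 24
Days to hours: 5 x 24 = 120
Total: 120 + 4 = 124

124


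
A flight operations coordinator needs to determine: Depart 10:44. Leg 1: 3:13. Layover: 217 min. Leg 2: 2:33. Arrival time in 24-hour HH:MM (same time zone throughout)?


Depart: 10:44
Leg 1: +193 min -> 13:57
Layover: +217 min -> 17:34
Leg 2: +153 min -> 20:07
Total travel: 563 minutes = 9h 23m
Arrival: 20:07

20:07


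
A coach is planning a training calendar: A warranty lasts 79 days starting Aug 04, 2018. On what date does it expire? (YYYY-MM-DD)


Start: 2018-08-04
Adding 79 days
Days remaining in August: 27
After August: 52 days still to add
September 2018: 30 days, 22 remaining
October 2018 has 31 days, need 22
Result: 2018-10-22

2018-10-22


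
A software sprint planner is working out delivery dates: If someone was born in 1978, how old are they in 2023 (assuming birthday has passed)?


Birth year: 1978
Current year: 2023
Age = current year - birth year
Age = 2023 - 1978 = 45

45


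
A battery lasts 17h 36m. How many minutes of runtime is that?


Hours: 17
Extra minutes: 36
Minutes per hour: 60
Hours to minutes: 17 x 60 = 1020
Total: 1020 + 36 = 1056

1056


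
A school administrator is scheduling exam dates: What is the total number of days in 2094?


Year: 2094
Check leap year rules:
Divisible by 4? No
2094 is not a leap year
Days: 365

365


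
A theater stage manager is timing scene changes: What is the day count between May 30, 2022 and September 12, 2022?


Start date: 2022-05-30
End date: 2022-09-12
May 2022: +2 days
Jun 2022: +30 days
Jul 2022: +31 days
Aug 2022: +31 days
Sep 2022: +11 days
Total: 105 days

105


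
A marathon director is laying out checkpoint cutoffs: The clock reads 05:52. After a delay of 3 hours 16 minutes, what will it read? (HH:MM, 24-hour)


Start time: 05:52
Adding: 3 hours 16 minutes
Minutes: 52 + 16 = 68
Minute overflow: 68 >= 60, so carry 1 hour, minutes = 8
Hours: 5 + 3 + 1 = 9
Result: 09:08

09:08


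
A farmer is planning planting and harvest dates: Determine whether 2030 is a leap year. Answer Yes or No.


Year: 2030
Divisible by 4? 2030 / 4 = 507.5 -> No
Not divisible by 4, so NOT a leap year

No


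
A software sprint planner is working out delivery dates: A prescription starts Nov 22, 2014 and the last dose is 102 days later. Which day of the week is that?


Start: 2014-11-22 (Saturday)
Step 1 - find target date: add 102 days
  2014-11-22 + 102 days = 2015-03-04
Step 2 - day of week:
  102 mod 7 = 4
  Saturday + 4 days -> Wednesday
Result: Wednesday (2015-03-04)

Wednesday


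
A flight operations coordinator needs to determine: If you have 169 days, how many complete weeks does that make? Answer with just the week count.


Total days: 169
Days per week: 7
Division: 169 / 7 = 24 remainder 1
Complete weeks: 24
Remaining days: 1

24


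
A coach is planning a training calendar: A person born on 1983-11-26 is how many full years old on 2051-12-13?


Birth: 1983-11-26
Reference: 2051-12-13
Year difference: 2051 - 1983 = 68
Has birthday (11-26) occurred by 12-13? Yes
Age in full years: 68

68


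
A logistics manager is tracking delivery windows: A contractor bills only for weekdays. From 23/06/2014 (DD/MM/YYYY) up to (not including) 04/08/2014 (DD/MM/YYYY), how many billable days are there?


Start: 2014-06-23 (Monday)
End (exclusive): 2014-08-04 (Monday)
Total calendar days: 42
Full weeks: 42 // 7 = 6 -> 30 weekdays
Remaining 0 days starting on Monday:
Total business days: 30 + 0 = 30

30


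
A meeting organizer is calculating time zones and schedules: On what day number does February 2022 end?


Month: February
Year: 2022
2022 is not a leap year
February has 28 days
Total: 28 days

28


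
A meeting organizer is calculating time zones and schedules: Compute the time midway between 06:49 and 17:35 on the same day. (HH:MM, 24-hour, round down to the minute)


Start time: 06:49 = 409 minutes from midnight
End time: 17:35 = 1055 minutes from midnight
Sum: 409 + 1055 = 1464
Midpoint: 1464 / 2 = 732 minutes
Convert: 732 / 60 = 12 hours, 12 minutes
Result: 12:12

12:12


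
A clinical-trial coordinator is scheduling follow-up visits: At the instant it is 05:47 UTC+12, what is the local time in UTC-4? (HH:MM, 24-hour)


Local time: 05:47 at UTC+12 (offset 12h)
Target zone: UTC-4 (offset -4h)
Difference: -4 - (12) = -16 hours
Calculation: 5 + (-16) = -11
Wraparound: (-11) mod 24 = 13
Result: 13:47

13:47


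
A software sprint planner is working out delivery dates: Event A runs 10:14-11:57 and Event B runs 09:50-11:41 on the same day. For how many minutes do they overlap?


Interval A: [614, 717] minutes from midnight
Interval B: [590, 701] minutes from midnight
Overlap start = max(614, 590) = 614
Overlap end = min(717, 701) = 701
Overlap = 701 - 614 = 87 minutes

87


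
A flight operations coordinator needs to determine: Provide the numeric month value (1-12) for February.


Calendar month order:
1. January
2. February <--
3. March
February is month number 2

2


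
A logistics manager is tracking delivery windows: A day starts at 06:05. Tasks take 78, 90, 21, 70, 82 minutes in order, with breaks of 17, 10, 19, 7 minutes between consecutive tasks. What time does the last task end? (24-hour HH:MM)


Start: 06:05 = 365 min from midnight
  after task 1 (78 min): 07:23
  after break (17 min): 07:40
  after task 2 (90 min): 09:10
  after break (10 min): 09:20
  after task 3 (21 min): 09:41
  after break (19 min): 10:00
  after task 4 (70 min): 11:10
  after break (7 min): 11:17
  after task 5 (82 min): 12:39
Total elapsed: 394 minutes
End time: 12:39

12:39


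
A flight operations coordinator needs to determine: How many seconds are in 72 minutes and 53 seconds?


Minutes: 72
Extra seconds: 53
Seconds per minute: 60
Minutes to seconds: 72 x 60 = 4320
Total: 4320 + 53 = 4373

4373


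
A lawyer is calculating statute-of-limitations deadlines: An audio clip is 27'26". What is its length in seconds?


Minutes: 27
Seconds: 26
Convert minutes to seconds: 27 x 60 = 1620
Add remaining seconds: 1620 + 26 = 1646

1646


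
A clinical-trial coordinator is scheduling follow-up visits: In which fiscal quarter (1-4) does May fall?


Month: May (month 5)
Q1: January-March (months 1-3)
Q2: April-June (months 4-6)
Q3: July-September (months 7-9)
Q4: October-December (months 10-12)
Month 5 falls in Q2

2


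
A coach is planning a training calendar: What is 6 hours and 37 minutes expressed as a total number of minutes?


Hours: 6
Minutes: 37
Convert hours to minutes: 6 x 60 = 360
Add remaining minutes: 360 + 37 = 397

397


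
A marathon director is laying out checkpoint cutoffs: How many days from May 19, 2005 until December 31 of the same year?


Start: May 19, 2005
End: December 31, 2005
Days left in May: 12
June: 30
July: 31
August: 31
September: 30
... plus remaining months
Sum of remaining months: 214
Total: 12 + 214 = 226

226


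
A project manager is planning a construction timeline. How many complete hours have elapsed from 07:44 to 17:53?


Start: 07:44
End: 17:53
Hour difference: 17 - 7 = 10 hours
Minute difference: 53 - 44 = 9 minutes
Total minutes: 609
Complete hours: 609 / 60 = 10 (remainder 9)

10


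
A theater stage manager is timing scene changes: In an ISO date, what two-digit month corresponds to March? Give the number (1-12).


Calendar month order:
2. February
3. March <--
4. April
March is month number 3

3


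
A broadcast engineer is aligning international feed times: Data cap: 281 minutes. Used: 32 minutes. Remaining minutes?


Total budget: 281 minutes
Time used: 32 minutes
Remaining: 281 - 32 = 249 minutes
Percent used: 11.4%
Percent remaining: 88.6%

249


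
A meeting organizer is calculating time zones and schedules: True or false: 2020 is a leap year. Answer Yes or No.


Year: 2020
Divisible by 4? 2020 / 4 = 505.0 -> Yes
Divisible by 100? 2020 / 100 = 20.2 -> No
Divisible by 4 but not 100, so it IS a leap year

Yes


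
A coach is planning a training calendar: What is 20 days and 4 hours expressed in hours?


Days: 20
Extra hours: 4
Hours per day: 24
Days to hours: 20 x 24 = 480
Total: 480 + 4 = 484

484


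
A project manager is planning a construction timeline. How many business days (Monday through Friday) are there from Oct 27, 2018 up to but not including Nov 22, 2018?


Start: 2018-10-27 (Saturday)
End (exclusive): 2018-11-22 (Thursday)
Total calendar days: 26
Full weeks: 26 // 7 = 3 -> 15 weekdays
Remaining 5 days starting on Saturday:
  Sat(-), Sun(-), Mon(w), Tue(w), Wed(w) -> 3 weekdays
Total business days: 15 + 3 = 18

18


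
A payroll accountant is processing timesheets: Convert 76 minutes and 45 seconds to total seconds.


Minutes: 76
Extra seconds: 45
Seconds per minute: 60
Minutes to seconds: 76 x 60 = 4560
Total: 4560 + 45 = 4605

4605


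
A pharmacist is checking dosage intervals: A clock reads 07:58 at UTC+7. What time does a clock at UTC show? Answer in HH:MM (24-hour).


Local time: 07:58 at UTC+7 (offset 7h)
Target zone: UTC (offset 0h)
Difference: 0 - (7) = -7 hours
Calculation: 7 + (-7) = 0
Result: 00:58

00:58


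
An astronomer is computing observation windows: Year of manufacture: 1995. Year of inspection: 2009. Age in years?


Birth year: 1995
Current year: 2009
Age = current year - birth year
Age = 2009 - 1995 = 14

14


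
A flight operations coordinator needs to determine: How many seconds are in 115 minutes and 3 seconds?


Minutes: 115
Seconds: 3
Convert minutes to seconds: 115 x 60 = 6900
Add remaining seconds: 6900 + 3 = 6903

6903


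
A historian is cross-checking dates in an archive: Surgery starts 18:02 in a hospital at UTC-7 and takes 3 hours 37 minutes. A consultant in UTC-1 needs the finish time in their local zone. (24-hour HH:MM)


Start: 18:02 in UTC-7
Step 1 - add duration:
  minutes: 2 + 37 = 39
  hours: 18 + 3 + 0 = 21
  end in UTC-7: 21:39
Step 2 - convert UTC-7 -> UTC-1:
  offset difference: -1 - (-7) = 6 hours
  21 + (6) = 27 -> mod 24 = 3
Result: 03:39 in UTC-1

03:39


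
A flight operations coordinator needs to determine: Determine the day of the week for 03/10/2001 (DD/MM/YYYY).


Date: 2001-10-03
January 1, 2001 is a Monday
Day of year: 276
Offset from Jan 1: 275 days
275 mod 7 = 2
Result: Wednesday

Wednesday


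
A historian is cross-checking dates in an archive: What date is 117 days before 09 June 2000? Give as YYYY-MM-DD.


Start: 2000-06-09
Subtracting 117 days
Days already passed in June: 9
After going back through June: 108 more days to subtract
May 2000: 31 days, 77 remaining
April 2000: 30 days, 47 remaining
March 2000: 31 days, 16 remaining
February 2000 has 29 days, need 16
Result: 2000-02-13

2000-02-13
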